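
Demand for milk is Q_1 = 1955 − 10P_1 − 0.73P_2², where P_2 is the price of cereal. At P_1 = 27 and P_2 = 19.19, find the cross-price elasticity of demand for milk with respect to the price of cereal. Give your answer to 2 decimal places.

At P_1 = 27 and P_2 = 19.19: Q_1 = 1416.173.
∂Q_1/∂P_2 = -1.46P_2 = -1.46(19.19) = -28.0174.
ε = (∂Q_1/∂P_2)(P_2/Q_1) = -28.0174 × (19.19/1416.173) ≈ -0.38.
ε < 0: complements.

-0.38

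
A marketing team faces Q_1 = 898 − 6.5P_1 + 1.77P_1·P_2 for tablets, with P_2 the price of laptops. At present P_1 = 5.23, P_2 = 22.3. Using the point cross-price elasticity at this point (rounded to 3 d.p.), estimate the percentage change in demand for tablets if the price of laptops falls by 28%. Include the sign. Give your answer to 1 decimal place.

At P_1 = 5.23, P_2 = 22.3: Q_1 = 1070.438.
∂Q_1/∂P_2 = 1.77P_1 = 9.2571.
ε = (∂Q_1/∂P_2)(P_2/Q_1) = 9.2571 × 22.3/1070.438 ≈ 0.193.
%ΔQ_1 ≈ ε × %ΔP_2 = 0.193 × (-28%) = -5.4%.

-5.4%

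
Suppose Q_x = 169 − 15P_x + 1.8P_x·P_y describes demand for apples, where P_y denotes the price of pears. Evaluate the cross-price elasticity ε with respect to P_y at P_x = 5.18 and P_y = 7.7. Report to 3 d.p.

0.440

At P_x = 5.18 and P_y = 7.7: Q_x = 163.095.
∂Q_x/∂P_y = 1.8P_x = 1.8(5.18) = 9.3240.
ε = (∂Q_x/∂P_y)(P_y/Q_x) = 9.3240 × (7.7/163.095) ≈ 0.440.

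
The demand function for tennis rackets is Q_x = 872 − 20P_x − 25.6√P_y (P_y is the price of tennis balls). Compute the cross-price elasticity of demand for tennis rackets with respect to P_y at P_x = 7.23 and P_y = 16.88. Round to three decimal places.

At P_x = 7.23 and P_y = 16.88: Q_x = 622.222.
∂Q_x/∂P_y = -25.6/(2√P_y) = -25.6/(2√16.88) = -3.1155.
ε = (∂Q_x/∂P_y)(P_y/Q_x) = -3.1155 × (16.88/622.222) ≈ -0.085.

-0.085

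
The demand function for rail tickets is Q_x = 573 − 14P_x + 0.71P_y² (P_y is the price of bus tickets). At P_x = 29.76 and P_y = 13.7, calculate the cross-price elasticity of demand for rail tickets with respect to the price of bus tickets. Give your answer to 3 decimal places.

At P_x = 29.76 and P_y = 13.7: Q_x = 289.620.
∂Q_x/∂P_y = 1.42P_y = 1.42(13.7) = 19.4540.
ε = (∂Q_x/∂P_y)(P_y/Q_x) = 19.4540 × (13.7/289.620) ≈ 0.920.
ε > 0: substitutes.

0.920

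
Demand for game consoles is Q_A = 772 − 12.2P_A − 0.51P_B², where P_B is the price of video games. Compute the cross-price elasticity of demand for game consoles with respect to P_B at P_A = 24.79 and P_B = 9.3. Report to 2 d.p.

At P_A = 24.79 and P_B = 9.3: Q_A = 425.452.
∂Q_A/∂P_B = -1.02P_B = -1.02(9.3) = -9.4860.
ε = (∂Q_A/∂P_B)(P_B/Q_A) = -9.4860 × (9.3/425.452) ≈ -0.21.

-0.21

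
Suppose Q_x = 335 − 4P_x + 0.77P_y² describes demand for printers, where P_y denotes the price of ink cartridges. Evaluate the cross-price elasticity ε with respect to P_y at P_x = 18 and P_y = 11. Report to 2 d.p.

0.52

At P_x = 18 and P_y = 11: Q_x = 356.17.
∂Q_x/∂P_y = 1.54P_y = 1.54(11) = 16.9400.
ε = (∂Q_x/∂P_y)(P_y/Q_x) = 16.9400 × (11/356.17) ≈ 0.52.
ε > 0: substitutes.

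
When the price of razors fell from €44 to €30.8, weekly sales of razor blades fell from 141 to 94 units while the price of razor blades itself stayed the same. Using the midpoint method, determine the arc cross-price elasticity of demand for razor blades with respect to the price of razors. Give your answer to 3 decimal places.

1.133

ΔQ_A = 94 − 141 = -47; ΔP_B = 30.8 − 44 = -13.2.
Midpoints: Q̄_A = 117.5, P̄_B = 37.40.
ε = (ΔQ_A/Q̄_A)/(ΔP_B/P̄_B) = (-47/117.5)/(-13.2/37.40) ≈ 1.133.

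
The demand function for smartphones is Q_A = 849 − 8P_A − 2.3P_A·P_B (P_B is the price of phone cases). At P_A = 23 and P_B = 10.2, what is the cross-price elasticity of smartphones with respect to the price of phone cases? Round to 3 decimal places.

-4.302

At P_A = 23 and P_B = 10.2: Q_A = 125.42.
∂Q_A/∂P_B = -2.3P_A = -2.3(23) = -52.9000.
ε = (∂Q_A/∂P_B)(P_B/Q_A) = -52.9000 × (10.2/125.42) ≈ -4.302.
ε < 0: complements.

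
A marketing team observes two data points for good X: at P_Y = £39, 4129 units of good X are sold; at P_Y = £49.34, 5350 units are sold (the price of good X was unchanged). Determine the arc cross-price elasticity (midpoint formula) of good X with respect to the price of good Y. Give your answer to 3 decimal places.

1.100

ΔQ_X = 5350 − 4129 = 1221; ΔP_Y = 49.34 − 39 = 10.34.
Midpoints: Q̄_X = 4739.5, P̄_Y = 44.17.
ε = (ΔQ_X/Q̄_X)/(ΔP_Y/P̄_Y) = (1221/4739.5)/(10.34/44.17) ≈ 1.100.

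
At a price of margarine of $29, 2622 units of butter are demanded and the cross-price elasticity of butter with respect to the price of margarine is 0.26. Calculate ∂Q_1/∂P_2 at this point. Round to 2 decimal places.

ε = (∂Q_1/∂P_2)·(P_2/Q_1) ⇒ ∂Q_1/∂P_2 = ε·Q_1/P_2 = 0.26 × 2622/29 ≈ 23.51.

23.51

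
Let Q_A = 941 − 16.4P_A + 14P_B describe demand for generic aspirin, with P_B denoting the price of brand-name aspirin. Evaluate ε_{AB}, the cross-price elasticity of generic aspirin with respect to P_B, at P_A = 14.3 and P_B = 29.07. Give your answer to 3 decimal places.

0.366

At P_A = 14.3 and P_B = 29.07: Q_A = 1113.46.
∂Q_A/∂P_B = 14.
ε = (∂Q_A/∂P_B)(P_B/Q_A) = 14 × (29.07/1113.46) ≈ 0.366.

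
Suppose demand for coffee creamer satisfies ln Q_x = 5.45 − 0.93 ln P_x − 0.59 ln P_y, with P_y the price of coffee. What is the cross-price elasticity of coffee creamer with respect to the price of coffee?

In a log-linear (constant-elasticity) demand function, the coefficient on ln P_y is the cross-price elasticity.
ε = -0.59. Negative, so coffee creamer and coffee are complements.

-0.59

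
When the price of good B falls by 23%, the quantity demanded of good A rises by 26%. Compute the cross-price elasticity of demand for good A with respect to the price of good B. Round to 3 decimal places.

ε = (%ΔQ of good A) / (%ΔP of good B) = (26%) / (-23%) ≈ -1.130.
Negative cross-price elasticity: complements.

-1.130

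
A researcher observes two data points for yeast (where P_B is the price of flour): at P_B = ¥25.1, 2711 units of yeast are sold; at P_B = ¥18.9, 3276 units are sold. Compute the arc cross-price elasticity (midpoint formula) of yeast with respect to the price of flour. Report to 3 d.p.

-0.670

ΔQ_A = 3276 − 2711 = 565; ΔP_B = 18.9 − 25.1 = -6.2.
Midpoints: Q̄_A = 2993.5, P̄_B = 22.00.
ε = (ΔQ_A/Q̄_A)/(ΔP_B/P̄_B) = (565/2993.5)/(-6.2/22.00) ≈ -0.670.
ε < 0: yeast and flour are complements.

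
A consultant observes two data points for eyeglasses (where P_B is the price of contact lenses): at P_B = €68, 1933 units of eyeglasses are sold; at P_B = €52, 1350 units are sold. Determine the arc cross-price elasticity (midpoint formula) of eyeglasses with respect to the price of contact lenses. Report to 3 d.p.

1.332

ΔQ_A = 1350 − 1933 = -583; ΔP_B = 52 − 68 = -16.
Midpoints: Q̄_A = 1641.5, P̄_B = 60.00.
ε = (ΔQ_A/Q̄_A)/(ΔP_B/P̄_B) = (-583/1641.5)/(-16/60.00) ≈ 1.332.
ε > 0: eyeglasses and contact lenses are substitutes.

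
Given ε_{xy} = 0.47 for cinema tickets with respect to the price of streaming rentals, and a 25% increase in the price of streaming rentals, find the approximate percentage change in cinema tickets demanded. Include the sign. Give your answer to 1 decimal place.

%ΔQ ≈ ε × %ΔP of streaming rentals = 0.47 × (25%) = 11.8%.

11.8%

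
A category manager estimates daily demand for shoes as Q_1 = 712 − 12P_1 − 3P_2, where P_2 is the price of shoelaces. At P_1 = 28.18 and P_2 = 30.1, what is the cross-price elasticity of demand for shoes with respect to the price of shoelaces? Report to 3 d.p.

At P_1 = 28.18 and P_2 = 30.1: Q_1 = 283.54.
∂Q_1/∂P_2 = -3.
ε = (∂Q_1/∂P_2)(P_2/Q_1) = -3 × (30.1/283.54) ≈ -0.318.
Since ε < 0, shoes and shoelaces are complements.

-0.318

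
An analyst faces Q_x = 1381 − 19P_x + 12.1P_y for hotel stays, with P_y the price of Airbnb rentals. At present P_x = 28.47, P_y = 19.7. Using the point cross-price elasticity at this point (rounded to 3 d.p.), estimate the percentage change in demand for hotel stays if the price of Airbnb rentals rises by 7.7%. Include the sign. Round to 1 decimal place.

At P_x = 28.47, P_y = 19.7: Q_x = 1078.44.
∂Q_x/∂P_y = 12.1.
ε = (∂Q_x/∂P_y)(P_y/Q_x) = 12.1000 × 19.7/1078.44 ≈ 0.221.
%ΔQ_x ≈ ε × %ΔP_y = 0.221 × (7.7%) = 1.7%.

1.7%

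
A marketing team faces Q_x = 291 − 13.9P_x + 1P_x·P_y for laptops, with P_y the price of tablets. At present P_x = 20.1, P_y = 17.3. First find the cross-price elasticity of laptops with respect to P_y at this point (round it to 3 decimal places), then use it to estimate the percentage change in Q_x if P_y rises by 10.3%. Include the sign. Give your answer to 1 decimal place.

10.0%

At P_x = 20.1, P_y = 17.3: Q_x = 359.34.
∂Q_x/∂P_y = 1P_x = 20.1000.
ε = (∂Q_x/∂P_y)(P_y/Q_x) = 20.1000 × 17.3/359.34 ≈ 0.968.
%ΔQ_x ≈ ε × %ΔP_y = 0.968 × (10.3%) = 10.0%.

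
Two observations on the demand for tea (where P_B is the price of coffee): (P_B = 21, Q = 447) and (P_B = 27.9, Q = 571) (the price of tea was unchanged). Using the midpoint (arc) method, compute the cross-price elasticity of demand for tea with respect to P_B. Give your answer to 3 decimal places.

ΔQ_A = 571 − 447 = 124; ΔP_B = 27.9 − 21 = 6.9.
Midpoints: Q̄_A = 509.0, P̄_B = 24.45.
ε = (ΔQ_A/Q̄_A)/(ΔP_B/P̄_B) = (124/509.0)/(6.9/24.45) ≈ 0.863.

0.863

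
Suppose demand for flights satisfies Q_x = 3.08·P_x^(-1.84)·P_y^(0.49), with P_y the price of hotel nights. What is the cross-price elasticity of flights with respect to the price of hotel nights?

0.49

In a log-linear (constant-elasticity) demand function, the coefficient on the exponent of P_y is the cross-price elasticity.
ε = 0.49. Positive, so flights and hotel nights are substitutes.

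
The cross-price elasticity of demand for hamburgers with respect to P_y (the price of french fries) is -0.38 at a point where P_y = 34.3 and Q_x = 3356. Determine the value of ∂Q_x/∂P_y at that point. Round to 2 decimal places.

ε = (∂Q_x/∂P_y)·(P_y/Q_x) ⇒ ∂Q_x/∂P_y = ε·Q_x/P_y = -0.38 × 3356/34.3 ≈ -37.18.

-37.18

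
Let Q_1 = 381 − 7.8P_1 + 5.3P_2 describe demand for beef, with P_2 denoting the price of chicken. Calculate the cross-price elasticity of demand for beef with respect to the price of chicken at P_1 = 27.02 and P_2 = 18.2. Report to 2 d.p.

0.36

At P_1 = 27.02 and P_2 = 18.2: Q_1 = 266.704.
∂Q_1/∂P_2 = 5.3.
ε = (∂Q_1/∂P_2)(P_2/Q_1) = 5.3 × (18.2/266.704) ≈ 0.36.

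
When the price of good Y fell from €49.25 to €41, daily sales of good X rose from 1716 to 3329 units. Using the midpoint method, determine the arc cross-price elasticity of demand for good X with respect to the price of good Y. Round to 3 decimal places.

-3.498

ΔQ_X = 3329 − 1716 = 1613; ΔP_Y = 41 − 49.25 = -8.25.
Midpoints: Q̄_X = 2522.5, P̄_Y = 45.12.
ε = (ΔQ_X/Q̄_X)/(ΔP_Y/P̄_Y) = (1613/2522.5)/(-8.25/45.12) ≈ -3.498.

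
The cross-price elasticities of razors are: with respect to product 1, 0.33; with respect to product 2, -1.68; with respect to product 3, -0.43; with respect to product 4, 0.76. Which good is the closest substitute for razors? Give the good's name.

Substitutes have ε > 0. Among the positive values, 0.76 (product 4) is largest.

product 4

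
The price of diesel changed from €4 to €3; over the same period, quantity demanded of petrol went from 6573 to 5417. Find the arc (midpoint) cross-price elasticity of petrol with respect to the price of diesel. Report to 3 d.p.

ΔQ_A = 5417 − 6573 = -1156; ΔP_B = 3 − 4 = -1.
Midpoints: Q̄_A = 5995.0, P̄_B = 3.50.
ε = (ΔQ_A/Q̄_A)/(ΔP_B/P̄_B) = (-1156/5995.0)/(-1/3.50) ≈ 0.675.
ε > 0: petrol and diesel are substitutes.

0.675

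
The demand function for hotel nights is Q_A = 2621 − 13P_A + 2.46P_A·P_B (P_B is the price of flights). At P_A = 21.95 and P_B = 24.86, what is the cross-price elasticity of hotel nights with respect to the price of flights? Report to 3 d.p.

0.365

At P_A = 21.95 and P_B = 24.86: Q_A = 3678.015.
∂Q_A/∂P_B = 2.46P_A = 2.46(21.95) = 53.9970.
ε = (∂Q_A/∂P_B)(P_B/Q_A) = 53.9970 × (24.86/3678.015) ≈ 0.365.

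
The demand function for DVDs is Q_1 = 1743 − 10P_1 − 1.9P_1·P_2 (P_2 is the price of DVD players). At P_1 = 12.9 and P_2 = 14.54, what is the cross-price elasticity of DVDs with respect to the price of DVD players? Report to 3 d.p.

At P_1 = 12.9 and P_2 = 14.54: Q_1 = 1257.625.
∂Q_1/∂P_2 = -1.9P_1 = -1.9(12.9) = -24.5100.
ε = (∂Q_1/∂P_2)(P_2/Q_1) = -24.5100 × (14.54/1257.625) ≈ -0.283.
ε < 0: complements.

-0.283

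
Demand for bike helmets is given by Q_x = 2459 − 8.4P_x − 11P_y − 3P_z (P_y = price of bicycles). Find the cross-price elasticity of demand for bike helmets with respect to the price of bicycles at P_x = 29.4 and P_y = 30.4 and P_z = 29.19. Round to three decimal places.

-0.187

At P_x = 29.4 and P_y = 30.4 and P_z = 29.19: Q_x = 1790.07.
∂Q_x/∂P_y = -11.
ε = (∂Q_x/∂P_y)(P_y/Q_x) = -11 × (30.4/1790.07) ≈ -0.187.
Since ε < 0, bike helmets and bicycles are complements.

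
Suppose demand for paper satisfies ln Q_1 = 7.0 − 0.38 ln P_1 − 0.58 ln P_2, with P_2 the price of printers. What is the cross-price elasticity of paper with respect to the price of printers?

-0.58

In a log-linear (constant-elasticity) demand function, the coefficient on ln P_2 is the cross-price elasticity.
ε = -0.58. Negative, so paper and printers are complements.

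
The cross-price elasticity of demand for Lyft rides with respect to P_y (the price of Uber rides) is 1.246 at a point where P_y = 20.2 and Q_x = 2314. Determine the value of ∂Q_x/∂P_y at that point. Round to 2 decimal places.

ε = (∂Q_x/∂P_y)·(P_y/Q_x) ⇒ ∂Q_x/∂P_y = ε·Q_x/P_y = 1.246 × 2314/20.2 ≈ 142.73.

142.73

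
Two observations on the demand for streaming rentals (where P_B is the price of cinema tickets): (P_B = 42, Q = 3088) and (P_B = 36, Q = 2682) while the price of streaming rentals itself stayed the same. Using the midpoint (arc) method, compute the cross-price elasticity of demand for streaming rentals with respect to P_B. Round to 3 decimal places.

0.915

ΔQ_A = 2682 − 3088 = -406; ΔP_B = 36 − 42 = -6.
Midpoints: Q̄_A = 2885.0, P̄_B = 39.00.
ε = (ΔQ_A/Q̄_A)/(ΔP_B/P̄_B) = (-406/2885.0)/(-6/39.00) ≈ 0.915.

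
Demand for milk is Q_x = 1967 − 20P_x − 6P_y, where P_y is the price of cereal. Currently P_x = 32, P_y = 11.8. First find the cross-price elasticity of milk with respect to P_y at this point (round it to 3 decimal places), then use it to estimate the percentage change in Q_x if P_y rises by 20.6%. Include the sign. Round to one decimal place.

-1.2%

At P_x = 32, P_y = 11.8: Q_x = 1256.2.
∂Q_x/∂P_y = -6.
ε = (∂Q_x/∂P_y)(P_y/Q_x) = -6.0000 × 11.8/1256.2 ≈ -0.056.
%ΔQ_x ≈ ε × %ΔP_y = -0.056 × (20.6%) = -1.2%.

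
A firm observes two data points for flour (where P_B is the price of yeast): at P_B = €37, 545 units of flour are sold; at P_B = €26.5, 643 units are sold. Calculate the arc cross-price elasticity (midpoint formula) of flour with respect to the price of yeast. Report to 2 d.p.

ΔQ_A = 643 − 545 = 98; ΔP_B = 26.5 − 37 = -10.5.
Midpoints: Q̄_A = 594.0, P̄_B = 31.75.
ε = (ΔQ_A/Q̄_A)/(ΔP_B/P̄_B) = (98/594.0)/(-10.5/31.75) ≈ -0.50.
ε < 0: flour and yeast are complements.

-0.50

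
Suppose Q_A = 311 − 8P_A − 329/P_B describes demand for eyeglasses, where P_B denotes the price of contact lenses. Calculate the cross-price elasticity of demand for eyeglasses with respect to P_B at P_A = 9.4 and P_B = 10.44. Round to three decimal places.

0.154

At P_A = 9.4 and P_B = 10.44: Q_A = 204.287.
∂Q_A/∂P_B = 329/P_B² = 3.0185.
ε = (∂Q_A/∂P_B)(P_B/Q_A) = 3.0185 × (10.44/204.287) ≈ 0.154.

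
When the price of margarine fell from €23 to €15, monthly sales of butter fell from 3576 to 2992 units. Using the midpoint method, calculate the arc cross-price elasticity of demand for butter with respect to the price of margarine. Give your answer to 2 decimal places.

ΔQ_A = 2992 − 3576 = -584; ΔP_B = 15 − 23 = -8.
Midpoints: Q̄_A = 3284.0, P̄_B = 19.00.
ε = (ΔQ_A/Q̄_A)/(ΔP_B/P̄_B) = (-584/3284.0)/(-8/19.00) ≈ 0.42.
ε > 0: butter and margarine are substitutes.

0.42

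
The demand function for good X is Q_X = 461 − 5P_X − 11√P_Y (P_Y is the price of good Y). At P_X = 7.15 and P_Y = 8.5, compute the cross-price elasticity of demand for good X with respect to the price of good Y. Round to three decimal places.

At P_X = 7.15 and P_Y = 8.5: Q_X = 393.180.
∂Q_X/∂P_Y = -11/(2√P_Y) = -11/(2√8.5) = -1.8865.
ε = (∂Q_X/∂P_Y)(P_Y/Q_X) = -1.8865 × (8.5/393.180) ≈ -0.041.
ε < 0: complements.

-0.041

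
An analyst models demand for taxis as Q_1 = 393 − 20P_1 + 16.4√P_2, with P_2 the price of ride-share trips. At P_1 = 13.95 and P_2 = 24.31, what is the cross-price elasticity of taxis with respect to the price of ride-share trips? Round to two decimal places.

At P_1 = 13.95 and P_2 = 24.31: Q_1 = 194.860.
∂Q_1/∂P_2 = 16.4/(2√P_2) = 16.4/(2√24.31) = 1.6631.
ε = (∂Q_1/∂P_2)(P_2/Q_1) = 1.6631 × (24.31/194.860) ≈ 0.21.

0.21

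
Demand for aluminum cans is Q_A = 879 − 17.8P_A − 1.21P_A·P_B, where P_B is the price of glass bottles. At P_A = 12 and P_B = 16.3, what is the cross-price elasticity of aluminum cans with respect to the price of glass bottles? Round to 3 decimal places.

-0.552

At P_A = 12 and P_B = 16.3: Q_A = 428.724.
∂Q_A/∂P_B = -1.21P_A = -1.21(12) = -14.5200.
ε = (∂Q_A/∂P_B)(P_B/Q_A) = -14.5200 × (16.3/428.724) ≈ -0.552.
ε < 0: complements.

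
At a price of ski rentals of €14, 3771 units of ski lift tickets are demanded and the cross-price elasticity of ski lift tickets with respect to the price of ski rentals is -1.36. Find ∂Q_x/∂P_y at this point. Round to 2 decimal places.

-366.33

ε = (∂Q_x/∂P_y)·(P_y/Q_x) ⇒ ∂Q_x/∂P_y = ε·Q_x/P_y = -1.36 × 3771/14 ≈ -366.33.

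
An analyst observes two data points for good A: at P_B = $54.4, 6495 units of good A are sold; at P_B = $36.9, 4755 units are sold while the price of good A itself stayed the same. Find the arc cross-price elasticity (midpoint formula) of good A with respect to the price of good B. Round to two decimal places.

ΔQ_A = 4755 − 6495 = -1740; ΔP_B = 36.9 − 54.4 = -17.5.
Midpoints: Q̄_A = 5625.0, P̄_B = 45.65.
ε = (ΔQ_A/Q̄_A)/(ΔP_B/P̄_B) = (-1740/5625.0)/(-17.5/45.65) ≈ 0.81.

0.81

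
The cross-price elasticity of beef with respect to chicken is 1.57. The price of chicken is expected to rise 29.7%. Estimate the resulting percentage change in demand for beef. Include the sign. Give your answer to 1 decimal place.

%ΔQ ≈ ε × %ΔP of chicken = 1.57 × (29.7%) = 46.6%.

46.6%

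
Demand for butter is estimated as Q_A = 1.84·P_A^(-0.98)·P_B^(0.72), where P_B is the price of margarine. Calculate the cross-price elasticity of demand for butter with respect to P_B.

In a log-linear (constant-elasticity) demand function, the coefficient on the exponent of P_B is the cross-price elasticity.
ε = 0.72. Positive, so butter and margarine are substitutes.

0.72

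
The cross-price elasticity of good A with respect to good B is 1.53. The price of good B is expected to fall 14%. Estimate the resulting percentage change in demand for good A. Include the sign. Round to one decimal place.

%ΔQ ≈ ε × %ΔP of good B = 1.53 × (-14%) = -21.4%.
Demand for good A falls by about 21.4%.

-21.4%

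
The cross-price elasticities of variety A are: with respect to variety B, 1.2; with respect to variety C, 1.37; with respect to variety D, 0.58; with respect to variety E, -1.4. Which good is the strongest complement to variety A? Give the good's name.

Complements have ε < 0. The most negative value is -1.4 (variety E).

variety E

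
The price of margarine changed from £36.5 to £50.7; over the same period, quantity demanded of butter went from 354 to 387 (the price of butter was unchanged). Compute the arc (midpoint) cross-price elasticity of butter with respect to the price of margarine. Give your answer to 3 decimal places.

0.273

ΔQ_A = 387 − 354 = 33; ΔP_B = 50.7 − 36.5 = 14.2.
Midpoints: Q̄_A = 370.5, P̄_B = 43.60.
ε = (ΔQ_A/Q̄_A)/(ΔP_B/P̄_B) = (33/370.5)/(14.2/43.60) ≈ 0.273.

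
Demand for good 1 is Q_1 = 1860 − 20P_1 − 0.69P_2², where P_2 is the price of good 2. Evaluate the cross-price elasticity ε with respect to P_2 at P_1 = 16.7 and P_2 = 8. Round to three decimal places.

-0.060

At P_1 = 16.7 and P_2 = 8: Q_1 = 1481.84.
∂Q_1/∂P_2 = -1.38P_2 = -1.38(8) = -11.0400.
ε = (∂Q_1/∂P_2)(P_2/Q_1) = -11.0400 × (8/1481.84) ≈ -0.060.
ε < 0: complements.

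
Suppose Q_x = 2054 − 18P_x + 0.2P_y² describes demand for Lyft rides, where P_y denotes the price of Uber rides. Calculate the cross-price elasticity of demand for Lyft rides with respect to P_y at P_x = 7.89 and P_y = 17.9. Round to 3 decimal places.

0.065

At P_x = 7.89 and P_y = 17.9: Q_x = 1976.062.
∂Q_x/∂P_y = 0.4P_y = 0.4(17.9) = 7.1600.
ε = (∂Q_x/∂P_y)(P_y/Q_x) = 7.1600 × (17.9/1976.062) ≈ 0.065.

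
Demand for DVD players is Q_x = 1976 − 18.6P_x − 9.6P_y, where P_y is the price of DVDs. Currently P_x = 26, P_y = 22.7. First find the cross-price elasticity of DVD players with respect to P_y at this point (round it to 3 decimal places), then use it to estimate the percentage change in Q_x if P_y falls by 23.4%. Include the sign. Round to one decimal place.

At P_x = 26, P_y = 22.7: Q_x = 1274.48.
∂Q_x/∂P_y = -9.6.
ε = (∂Q_x/∂P_y)(P_y/Q_x) = -9.6000 × 22.7/1274.48 ≈ -0.171.
%ΔQ_x ≈ ε × %ΔP_y = -0.171 × (-23.4%) = 4.0%.

4.0%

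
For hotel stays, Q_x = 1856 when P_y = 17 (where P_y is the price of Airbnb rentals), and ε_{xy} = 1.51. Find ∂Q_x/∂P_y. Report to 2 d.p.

ε = (∂Q_x/∂P_y)·(P_y/Q_x) ⇒ ∂Q_x/∂P_y = ε·Q_x/P_y = 1.51 × 1856/17 ≈ 164.86.

164.86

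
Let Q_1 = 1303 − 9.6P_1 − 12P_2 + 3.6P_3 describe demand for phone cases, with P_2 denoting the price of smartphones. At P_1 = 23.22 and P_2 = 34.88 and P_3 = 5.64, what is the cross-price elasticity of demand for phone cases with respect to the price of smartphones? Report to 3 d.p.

At P_1 = 23.22 and P_2 = 34.88 and P_3 = 5.64: Q_1 = 681.832.
∂Q_1/∂P_2 = -12.
ε = (∂Q_1/∂P_2)(P_2/Q_1) = -12 × (34.88/681.832) ≈ -0.614.
Since ε < 0, phone cases and smartphones are complements.

-0.614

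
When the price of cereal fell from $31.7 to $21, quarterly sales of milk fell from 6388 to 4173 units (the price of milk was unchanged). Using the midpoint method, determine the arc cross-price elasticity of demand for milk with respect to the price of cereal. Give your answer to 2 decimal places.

ΔQ_A = 4173 − 6388 = -2215; ΔP_B = 21 − 31.7 = -10.7.
Midpoints: Q̄_A = 5280.5, P̄_B = 26.35.
ε = (ΔQ_A/Q̄_A)/(ΔP_B/P̄_B) = (-2215/5280.5)/(-10.7/26.35) ≈ 1.03.
ε > 0: milk and cereal are substitutes.

1.03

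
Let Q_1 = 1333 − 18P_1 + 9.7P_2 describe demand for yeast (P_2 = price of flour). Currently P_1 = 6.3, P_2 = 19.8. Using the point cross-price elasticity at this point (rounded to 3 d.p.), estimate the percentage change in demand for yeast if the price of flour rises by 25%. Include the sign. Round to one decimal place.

At P_1 = 6.3, P_2 = 19.8: Q_1 = 1411.66.
∂Q_1/∂P_2 = 9.7.
ε = (∂Q_1/∂P_2)(P_2/Q_1) = 9.7000 × 19.8/1411.66 ≈ 0.136.
%ΔQ_1 ≈ ε × %ΔP_2 = 0.136 × (25%) = 3.4%.

3.4%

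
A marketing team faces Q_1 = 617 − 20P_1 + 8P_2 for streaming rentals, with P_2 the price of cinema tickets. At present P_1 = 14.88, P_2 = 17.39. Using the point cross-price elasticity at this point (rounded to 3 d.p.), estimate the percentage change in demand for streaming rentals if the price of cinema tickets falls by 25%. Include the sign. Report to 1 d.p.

-7.6%

At P_1 = 14.88, P_2 = 17.39: Q_1 = 458.52.
∂Q_1/∂P_2 = 8.
ε = (∂Q_1/∂P_2)(P_2/Q_1) = 8.0000 × 17.39/458.52 ≈ 0.303.
%ΔQ_1 ≈ ε × %ΔP_2 = 0.303 × (-25%) = -7.6%.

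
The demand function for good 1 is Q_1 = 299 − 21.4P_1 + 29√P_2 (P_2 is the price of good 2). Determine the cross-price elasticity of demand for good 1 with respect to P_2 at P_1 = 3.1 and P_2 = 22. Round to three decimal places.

At P_1 = 3.1 and P_2 = 22: Q_1 = 368.682.
∂Q_1/∂P_2 = 29/(2√P_2) = 29/(2√22) = 3.0914.
ε = (∂Q_1/∂P_2)(P_2/Q_1) = 3.0914 × (22/368.682) ≈ 0.184.

0.184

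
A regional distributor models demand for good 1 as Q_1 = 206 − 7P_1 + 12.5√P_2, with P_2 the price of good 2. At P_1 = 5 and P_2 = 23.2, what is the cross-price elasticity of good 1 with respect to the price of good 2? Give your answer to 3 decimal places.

0.130

At P_1 = 5 and P_2 = 23.2: Q_1 = 231.208.
∂Q_1/∂P_2 = 12.5/(2√P_2) = 12.5/(2√23.2) = 1.2976.
ε = (∂Q_1/∂P_2)(P_2/Q_1) = 1.2976 × (23.2/231.208) ≈ 0.130.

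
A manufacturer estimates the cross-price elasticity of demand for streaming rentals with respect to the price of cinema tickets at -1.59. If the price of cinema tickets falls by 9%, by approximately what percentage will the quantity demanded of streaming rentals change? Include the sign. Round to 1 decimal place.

%ΔQ ≈ ε × %ΔP of cinema tickets = -1.59 × (-9%) = 14.3%.

14.3%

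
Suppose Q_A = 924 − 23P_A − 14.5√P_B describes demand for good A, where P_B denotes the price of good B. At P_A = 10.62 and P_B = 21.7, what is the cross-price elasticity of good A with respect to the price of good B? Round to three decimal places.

At P_A = 10.62 and P_B = 21.7: Q_A = 612.194.
∂Q_A/∂P_B = -14.5/(2√P_B) = -14.5/(2√21.7) = -1.5564.
ε = (∂Q_A/∂P_B)(P_B/Q_A) = -1.5564 × (21.7/612.194) ≈ -0.055.

-0.055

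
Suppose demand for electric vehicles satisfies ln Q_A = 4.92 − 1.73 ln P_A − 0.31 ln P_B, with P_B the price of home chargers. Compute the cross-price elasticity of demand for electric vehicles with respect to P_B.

-0.31

In a log-linear (constant-elasticity) demand function, the coefficient on ln P_B is the cross-price elasticity.
ε = -0.31. Negative, so electric vehicles and home chargers are complements.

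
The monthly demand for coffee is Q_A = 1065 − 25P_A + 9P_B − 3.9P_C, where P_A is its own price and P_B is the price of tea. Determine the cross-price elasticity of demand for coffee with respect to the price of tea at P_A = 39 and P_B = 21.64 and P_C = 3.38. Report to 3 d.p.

At P_A = 39 and P_B = 21.64 and P_C = 3.38: Q_A = 271.578.
∂Q_A/∂P_B = 9.
ε = (∂Q_A/∂P_B)(P_B/Q_A) = 9 × (21.64/271.578) ≈ 0.717.

0.717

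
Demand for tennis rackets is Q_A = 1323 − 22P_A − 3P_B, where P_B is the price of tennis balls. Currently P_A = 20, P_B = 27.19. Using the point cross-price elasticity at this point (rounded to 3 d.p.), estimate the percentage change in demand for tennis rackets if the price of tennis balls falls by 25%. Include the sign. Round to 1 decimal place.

At P_A = 20, P_B = 27.19: Q_A = 801.43.
∂Q_A/∂P_B = -3.
ε = (∂Q_A/∂P_B)(P_B/Q_A) = -3.0000 × 27.19/801.43 ≈ -0.102.
%ΔQ_A ≈ ε × %ΔP_B = -0.102 × (-25%) = 2.6%.

2.6%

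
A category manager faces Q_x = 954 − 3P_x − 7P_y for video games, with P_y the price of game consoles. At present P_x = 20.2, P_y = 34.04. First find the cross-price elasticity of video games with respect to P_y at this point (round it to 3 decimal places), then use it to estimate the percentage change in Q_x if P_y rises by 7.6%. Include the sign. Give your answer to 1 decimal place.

At P_x = 20.2, P_y = 34.04: Q_x = 655.12.
∂Q_x/∂P_y = -7.
ε = (∂Q_x/∂P_y)(P_y/Q_x) = -7.0000 × 34.04/655.12 ≈ -0.364.
%ΔQ_x ≈ ε × %ΔP_y = -0.364 × (7.6%) = -2.8%.

-2.8%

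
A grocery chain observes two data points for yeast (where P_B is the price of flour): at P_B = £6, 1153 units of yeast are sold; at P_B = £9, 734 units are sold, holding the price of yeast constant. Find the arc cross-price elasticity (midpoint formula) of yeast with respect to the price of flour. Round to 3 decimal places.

ΔQ_A = 734 − 1153 = -419; ΔP_B = 9 − 6 = 3.
Midpoints: Q̄_A = 943.5, P̄_B = 7.50.
ε = (ΔQ_A/Q̄_A)/(ΔP_B/P̄_B) = (-419/943.5)/(3/7.50) ≈ -1.110.

-1.110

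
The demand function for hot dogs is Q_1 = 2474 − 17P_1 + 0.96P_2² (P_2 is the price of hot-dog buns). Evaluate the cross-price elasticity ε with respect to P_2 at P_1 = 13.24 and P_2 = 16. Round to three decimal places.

At P_1 = 13.24 and P_2 = 16: Q_1 = 2494.68.
∂Q_1/∂P_2 = 1.92P_2 = 1.92(16) = 30.7200.
ε = (∂Q_1/∂P_2)(P_2/Q_1) = 30.7200 × (16/2494.68) ≈ 0.197.

0.197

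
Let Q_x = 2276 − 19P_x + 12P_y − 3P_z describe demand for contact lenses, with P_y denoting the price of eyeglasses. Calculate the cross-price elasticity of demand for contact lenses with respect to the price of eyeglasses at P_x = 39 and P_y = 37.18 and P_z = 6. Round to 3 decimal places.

0.227

At P_x = 39 and P_y = 37.18 and P_z = 6: Q_x = 1963.16.
∂Q_x/∂P_y = 12.
ε = (∂Q_x/∂P_y)(P_y/Q_x) = 12 × (37.18/1963.16) ≈ 0.227.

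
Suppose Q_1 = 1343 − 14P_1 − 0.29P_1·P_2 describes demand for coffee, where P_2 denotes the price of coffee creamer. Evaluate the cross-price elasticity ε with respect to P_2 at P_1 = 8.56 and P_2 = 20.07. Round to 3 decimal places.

At P_1 = 8.56 and P_2 = 20.07: Q_1 = 1173.338.
∂Q_1/∂P_2 = -0.29P_1 = -0.29(8.56) = -2.4824.
ε = (∂Q_1/∂P_2)(P_2/Q_1) = -2.4824 × (20.07/1173.338) ≈ -0.042.

-0.042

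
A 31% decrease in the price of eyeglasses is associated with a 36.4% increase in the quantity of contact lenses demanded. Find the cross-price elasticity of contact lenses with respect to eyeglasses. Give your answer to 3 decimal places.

ε = (%ΔQ of contact lenses) / (%ΔP of eyeglasses) = (36.4%) / (-31%) ≈ -1.174.
Negative cross-price elasticity: complements.

-1.174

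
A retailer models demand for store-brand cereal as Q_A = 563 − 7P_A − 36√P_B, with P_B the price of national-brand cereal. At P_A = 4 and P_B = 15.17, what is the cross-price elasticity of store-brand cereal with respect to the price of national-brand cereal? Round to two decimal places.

At P_A = 4 and P_B = 15.17: Q_A = 394.785.
∂Q_A/∂P_B = -36/(2√P_B) = -36/(2√15.17) = -4.6215.
ε = (∂Q_A/∂P_B)(P_B/Q_A) = -4.6215 × (15.17/394.785) ≈ -0.18.

-0.18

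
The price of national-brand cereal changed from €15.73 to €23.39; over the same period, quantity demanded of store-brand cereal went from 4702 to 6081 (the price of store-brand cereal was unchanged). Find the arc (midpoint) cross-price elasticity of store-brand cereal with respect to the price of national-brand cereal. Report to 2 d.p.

0.65

ΔQ_A = 6081 − 4702 = 1379; ΔP_B = 23.39 − 15.73 = 7.66.
Midpoints: Q̄_A = 5391.5, P̄_B = 19.56.
ε = (ΔQ_A/Q̄_A)/(ΔP_B/P̄_B) = (1379/5391.5)/(7.66/19.56) ≈ 0.65.
ε > 0: store-brand cereal and national-brand cereal are substitutes.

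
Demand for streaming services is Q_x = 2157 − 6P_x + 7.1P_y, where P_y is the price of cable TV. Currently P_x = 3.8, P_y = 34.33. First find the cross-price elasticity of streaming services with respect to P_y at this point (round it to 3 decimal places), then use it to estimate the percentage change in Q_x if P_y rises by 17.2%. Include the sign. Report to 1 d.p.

1.8%

At P_x = 3.8, P_y = 34.33: Q_x = 2377.943.
∂Q_x/∂P_y = 7.1.
ε = (∂Q_x/∂P_y)(P_y/Q_x) = 7.1000 × 34.33/2377.943 ≈ 0.103.
%ΔQ_x ≈ ε × %ΔP_y = 0.103 × (17.2%) = 1.8%.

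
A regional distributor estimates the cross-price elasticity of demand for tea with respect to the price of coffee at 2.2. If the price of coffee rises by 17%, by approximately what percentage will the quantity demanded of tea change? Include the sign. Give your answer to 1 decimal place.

37.4%

%ΔQ ≈ ε × %ΔP of coffee = 2.2 × (17%) = 37.4%.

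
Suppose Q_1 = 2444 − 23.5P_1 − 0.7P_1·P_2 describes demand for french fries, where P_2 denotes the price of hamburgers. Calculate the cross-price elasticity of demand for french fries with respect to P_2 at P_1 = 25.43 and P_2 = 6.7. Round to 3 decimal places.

-0.069

At P_1 = 25.43 and P_2 = 6.7: Q_1 = 1727.128.
∂Q_1/∂P_2 = -0.7P_1 = -0.7(25.43) = -17.8010.
ε = (∂Q_1/∂P_2)(P_2/Q_1) = -17.8010 × (6.7/1727.128) ≈ -0.069.
ε < 0: complements.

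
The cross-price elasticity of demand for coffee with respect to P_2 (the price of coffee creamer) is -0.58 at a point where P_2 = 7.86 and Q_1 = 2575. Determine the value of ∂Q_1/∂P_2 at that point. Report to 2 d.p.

ε = (∂Q_1/∂P_2)·(P_2/Q_1) ⇒ ∂Q_1/∂P_2 = ε·Q_1/P_2 = -0.58 × 2575/7.86 ≈ -190.01.

-190.01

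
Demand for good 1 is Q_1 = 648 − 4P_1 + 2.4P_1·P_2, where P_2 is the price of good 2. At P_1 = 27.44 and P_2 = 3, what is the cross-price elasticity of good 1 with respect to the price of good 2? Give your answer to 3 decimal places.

At P_1 = 27.44 and P_2 = 3: Q_1 = 735.808.
∂Q_1/∂P_2 = 2.4P_1 = 2.4(27.44) = 65.8560.
ε = (∂Q_1/∂P_2)(P_2/Q_1) = 65.8560 × (3/735.808) ≈ 0.269.

0.269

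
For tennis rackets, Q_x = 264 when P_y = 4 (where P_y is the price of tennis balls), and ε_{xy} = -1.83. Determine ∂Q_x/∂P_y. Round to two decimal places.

ε = (∂Q_x/∂P_y)·(P_y/Q_x) ⇒ ∂Q_x/∂P_y = ε·Q_x/P_y = -1.83 × 264/4 ≈ -120.78.

-120.78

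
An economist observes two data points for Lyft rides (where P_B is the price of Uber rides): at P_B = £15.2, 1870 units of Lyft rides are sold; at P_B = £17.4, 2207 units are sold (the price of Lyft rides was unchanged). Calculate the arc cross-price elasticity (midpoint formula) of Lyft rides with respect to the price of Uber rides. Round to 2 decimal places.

1.22

ΔQ_A = 2207 − 1870 = 337; ΔP_B = 17.4 − 15.2 = 2.2.
Midpoints: Q̄_A = 2038.5, P̄_B = 16.30.
ε = (ΔQ_A/Q̄_A)/(ΔP_B/P̄_B) = (337/2038.5)/(2.2/16.30) ≈ 1.22.
ε > 0: Lyft rides and Uber rides are substitutes.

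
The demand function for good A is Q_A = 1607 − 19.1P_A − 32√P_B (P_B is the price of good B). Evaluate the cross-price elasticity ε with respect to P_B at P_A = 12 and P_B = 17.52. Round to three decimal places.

At P_A = 12 and P_B = 17.52: Q_A = 1243.858.
∂Q_A/∂P_B = -32/(2√P_B) = -32/(2√17.52) = -3.8225.
ε = (∂Q_A/∂P_B)(P_B/Q_A) = -3.8225 × (17.52/1243.858) ≈ -0.054.

-0.054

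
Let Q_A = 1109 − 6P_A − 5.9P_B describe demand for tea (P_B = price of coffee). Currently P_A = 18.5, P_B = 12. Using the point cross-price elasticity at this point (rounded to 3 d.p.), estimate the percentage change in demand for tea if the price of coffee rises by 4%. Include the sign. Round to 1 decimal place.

At P_A = 18.5, P_B = 12: Q_A = 927.2.
∂Q_A/∂P_B = -5.9.
ε = (∂Q_A/∂P_B)(P_B/Q_A) = -5.9000 × 12/927.2 ≈ -0.076.
%ΔQ_A ≈ ε × %ΔP_B = -0.076 × (4%) = -0.3%.

-0.3%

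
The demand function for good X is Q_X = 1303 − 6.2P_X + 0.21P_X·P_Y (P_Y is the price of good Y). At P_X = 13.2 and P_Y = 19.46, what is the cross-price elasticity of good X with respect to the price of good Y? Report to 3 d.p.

At P_X = 13.2 and P_Y = 19.46: Q_X = 1275.103.
∂Q_X/∂P_Y = 0.21P_X = 0.21(13.2) = 2.7720.
ε = (∂Q_X/∂P_Y)(P_Y/Q_X) = 2.7720 × (19.46/1275.103) ≈ 0.042.
ε > 0: substitutes.

0.042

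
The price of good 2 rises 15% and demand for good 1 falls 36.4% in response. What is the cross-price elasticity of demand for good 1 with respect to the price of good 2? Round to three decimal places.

ε = (%ΔQ of good 1) / (%ΔP of good 2) = (-36.4%) / (15%) ≈ -2.427.
Negative cross-price elasticity: complements.

-2.427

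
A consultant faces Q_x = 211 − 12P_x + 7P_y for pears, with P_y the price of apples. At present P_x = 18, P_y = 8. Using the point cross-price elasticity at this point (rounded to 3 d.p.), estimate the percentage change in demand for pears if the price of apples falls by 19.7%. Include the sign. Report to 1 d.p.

At P_x = 18, P_y = 8: Q_x = 51.
∂Q_x/∂P_y = 7.
ε = (∂Q_x/∂P_y)(P_y/Q_x) = 7.0000 × 8/51 ≈ 1.098.
%ΔQ_x ≈ ε × %ΔP_y = 1.098 × (-19.7%) = -21.6%.

-21.6%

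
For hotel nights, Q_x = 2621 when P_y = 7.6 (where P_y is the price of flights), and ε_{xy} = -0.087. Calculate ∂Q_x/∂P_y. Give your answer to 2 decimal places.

ε = (∂Q_x/∂P_y)·(P_y/Q_x) ⇒ ∂Q_x/∂P_y = ε·Q_x/P_y = -0.087 × 2621/7.6 ≈ -30.00.

-30.00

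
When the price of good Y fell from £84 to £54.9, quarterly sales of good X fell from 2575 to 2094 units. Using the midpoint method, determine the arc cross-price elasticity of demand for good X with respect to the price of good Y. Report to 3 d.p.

ΔQ_X = 2094 − 2575 = -481; ΔP_Y = 54.9 − 84 = -29.1.
Midpoints: Q̄_X = 2334.5, P̄_Y = 69.45.
ε = (ΔQ_X/Q̄_X)/(ΔP_Y/P̄_Y) = (-481/2334.5)/(-29.1/69.45) ≈ 0.492.
ε > 0: good X and good Y are substitutes.

0.492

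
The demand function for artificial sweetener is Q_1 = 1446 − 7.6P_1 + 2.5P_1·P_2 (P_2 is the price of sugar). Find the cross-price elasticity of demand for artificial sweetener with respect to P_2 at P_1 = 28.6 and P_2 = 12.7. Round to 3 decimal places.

0.425

At P_1 = 28.6 and P_2 = 12.7: Q_1 = 2136.69.
∂Q_1/∂P_2 = 2.5P_1 = 2.5(28.6) = 71.5000.
ε = (∂Q_1/∂P_2)(P_2/Q_1) = 71.5000 × (12.7/2136.69) ≈ 0.425.
ε > 0: substitutes.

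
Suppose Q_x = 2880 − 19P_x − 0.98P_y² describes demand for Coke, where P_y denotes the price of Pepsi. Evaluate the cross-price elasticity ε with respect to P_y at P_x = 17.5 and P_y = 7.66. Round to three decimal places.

At P_x = 17.5 and P_y = 7.66: Q_x = 2489.998.
∂Q_x/∂P_y = -1.96P_y = -1.96(7.66) = -15.0136.
ε = (∂Q_x/∂P_y)(P_y/Q_x) = -15.0136 × (7.66/2489.998) ≈ -0.046.

-0.046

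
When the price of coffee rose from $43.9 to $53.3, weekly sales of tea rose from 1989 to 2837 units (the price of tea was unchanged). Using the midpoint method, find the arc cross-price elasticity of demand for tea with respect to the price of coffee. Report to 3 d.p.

1.817

ΔQ_A = 2837 − 1989 = 848; ΔP_B = 53.3 − 43.9 = 9.4.
Midpoints: Q̄_A = 2413.0, P̄_B = 48.60.
ε = (ΔQ_A/Q̄_A)/(ΔP_B/P̄_B) = (848/2413.0)/(9.4/48.60) ≈ 1.817.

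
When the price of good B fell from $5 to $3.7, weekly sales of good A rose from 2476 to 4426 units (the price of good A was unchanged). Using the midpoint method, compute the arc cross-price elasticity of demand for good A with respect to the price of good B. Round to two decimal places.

ΔQ_A = 4426 − 2476 = 1950; ΔP_B = 3.7 − 5 = -1.3.
Midpoints: Q̄_A = 3451.0, P̄_B = 4.35.
ε = (ΔQ_A/Q̄_A)/(ΔP_B/P̄_B) = (1950/3451.0)/(-1.3/4.35) ≈ -1.89.
ε < 0: good A and good B are complements.

-1.89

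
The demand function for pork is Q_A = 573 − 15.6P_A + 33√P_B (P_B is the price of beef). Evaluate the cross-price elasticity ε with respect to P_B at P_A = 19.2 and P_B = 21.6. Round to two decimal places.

At P_A = 19.2 and P_B = 21.6: Q_A = 426.850.
∂Q_A/∂P_B = 33/(2√P_B) = 33/(2√21.6) = 3.5502.
ε = (∂Q_A/∂P_B)(P_B/Q_A) = 3.5502 × (21.6/426.850) ≈ 0.18.

0.18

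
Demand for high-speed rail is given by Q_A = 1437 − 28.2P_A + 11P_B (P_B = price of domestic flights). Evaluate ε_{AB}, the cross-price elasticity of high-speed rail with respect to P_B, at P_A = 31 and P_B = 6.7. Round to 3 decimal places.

0.116

At P_A = 31 and P_B = 6.7: Q_A = 636.5.
∂Q_A/∂P_B = 11.
ε = (∂Q_A/∂P_B)(P_B/Q_A) = 11 × (6.7/636.5) ≈ 0.116.
Since ε > 0, high-speed rail and domestic flights are substitutes.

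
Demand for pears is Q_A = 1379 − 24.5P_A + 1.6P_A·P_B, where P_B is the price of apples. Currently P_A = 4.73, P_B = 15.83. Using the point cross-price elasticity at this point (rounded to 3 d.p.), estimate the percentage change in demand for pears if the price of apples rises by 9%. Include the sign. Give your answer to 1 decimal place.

0.8%

At P_A = 4.73, P_B = 15.83: Q_A = 1382.916.
∂Q_A/∂P_B = 1.6P_A = 7.5680.
ε = (∂Q_A/∂P_B)(P_B/Q_A) = 7.5680 × 15.83/1382.916 ≈ 0.087.
%ΔQ_A ≈ ε × %ΔP_B = 0.087 × (9%) = 0.8%.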